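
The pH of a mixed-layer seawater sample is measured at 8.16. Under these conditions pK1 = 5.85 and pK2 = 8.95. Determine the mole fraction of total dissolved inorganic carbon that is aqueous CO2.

α₀ = 0.00420

α₀ = 1 / (1 + K1/[H⁺] + K1K2/[H⁺]²) = 1 / (1 + 10^+2.31 + 10^+1.52)
   = 1 / (1 + 204.17 + 33.113) = 1/238.29 = 0.004197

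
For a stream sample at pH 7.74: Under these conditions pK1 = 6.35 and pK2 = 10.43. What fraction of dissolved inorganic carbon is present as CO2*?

α₀ = 0.0391

α₀ = 1 / (1 + K1/[H⁺] + K1K2/[H⁺]²) = 1 / (1 + 10^+1.39 + 10^-1.30)
   = 1 / (1 + 24.547 + 0.050119) = 1/25.597 = 0.03907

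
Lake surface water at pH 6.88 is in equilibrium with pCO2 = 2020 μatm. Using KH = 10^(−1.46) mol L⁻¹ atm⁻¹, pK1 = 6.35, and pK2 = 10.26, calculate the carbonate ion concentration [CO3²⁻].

[CO3²⁻] = 0.0989 μmol/L

[CO2*] = KH · pCO2 = 10^(−1.46) × 2020×10^-6 = 7.004×10^-5 mol/L
α₀ = 1/(1 + K1/[H⁺] + K1K2/[H⁺]²) = 1/(1 + 10^+0.53 + 10^-2.85) = 0.2278
DIC = [CO2*]/α₀ = 7.004×10^-5 / 0.2278 = 0.3075 mmol/L
[CO3²⁻] = α₂·DIC; α₂ = 0.0003218, so [CO3²⁻] = 0.0003218 × 0.3075 = 9.89×10^-5 mmol/L = 0.0989 μmol/L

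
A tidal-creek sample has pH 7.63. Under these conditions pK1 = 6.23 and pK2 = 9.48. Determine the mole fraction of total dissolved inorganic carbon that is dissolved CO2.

α₀ = 1 / (1 + K1/[H⁺] + K1K2/[H⁺]²) = 1 / (1 + 10^+1.40 + 10^-0.45)
   = 1 / (1 + 25.119 + 0.35481) = 1/26.474 = 0.03777

α₀ = 0.0378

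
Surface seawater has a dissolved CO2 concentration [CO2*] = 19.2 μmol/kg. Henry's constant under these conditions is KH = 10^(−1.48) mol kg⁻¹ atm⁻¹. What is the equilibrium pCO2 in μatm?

KH = 10^(−1.48) = 3.311×10^-2 mol kg⁻¹ atm⁻¹
pCO2 = [CO2*]/KH = 19.2×10^-6 / 3.311×10^-2 = 5.80×10^-4 atm = 580 μatm

pCO2 = 580 μatm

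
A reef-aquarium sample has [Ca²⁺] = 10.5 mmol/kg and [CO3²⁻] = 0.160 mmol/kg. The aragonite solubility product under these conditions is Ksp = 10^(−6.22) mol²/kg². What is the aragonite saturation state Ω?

Ω = 2.79

Ksp = 10^(−6.22) = 6.026×10^-7
Ω = [Ca²⁺][CO3²⁻]/Ksp = (10.5×10^-3)(0.160×10^-3) / 6.026×10^-7 = 2.79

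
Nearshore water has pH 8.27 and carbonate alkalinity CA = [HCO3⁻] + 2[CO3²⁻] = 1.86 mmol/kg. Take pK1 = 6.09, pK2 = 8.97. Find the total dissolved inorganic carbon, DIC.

DIC = 1.60 mmol/kg

CA = [HCO3⁻] + 2[CO3²⁻] = (α₁ + 2α₂)·DIC
At pH 8.27: [H⁺]/K1 = 10^-2.18 = 0.0066069, K2/[H⁺] = 10^-0.70 = 0.19953
α₁ = 1/(1 + 0.0066069 + 0.19953) = 1/1.2061 = 0.8291; α₂ = α₁·K2/[H⁺] = 0.1654
α₁ + 2α₂ = 1.1599
DIC = CA / (α₁ + 2α₂) = 1.86 / 1.1599 = 1.60 mmol/kg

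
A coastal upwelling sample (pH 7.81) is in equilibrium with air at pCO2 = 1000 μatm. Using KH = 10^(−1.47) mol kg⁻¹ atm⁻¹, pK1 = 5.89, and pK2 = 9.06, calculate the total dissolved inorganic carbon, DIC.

DIC = 3.01 mmol/kg

[CO2*] = KH · pCO2 = 10^(−1.47) × 1000×10^-6 = 3.388×10^-5 mol/kg
α₀ = 1/(1 + K1/[H⁺] + K1K2/[H⁺]²) = 1/(1 + 10^+1.92 + 10^+0.67) = 0.01125
DIC = [CO2*]/α₀ = 3.388×10^-5 / 0.01125 = 3.01 mmol/kg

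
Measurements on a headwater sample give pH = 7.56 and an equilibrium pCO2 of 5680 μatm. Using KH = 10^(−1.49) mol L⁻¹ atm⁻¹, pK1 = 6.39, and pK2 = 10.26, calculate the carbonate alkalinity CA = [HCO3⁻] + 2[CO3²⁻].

CA = 2.73 mmol/L

[CO2*] = KH · pCO2 = 10^(−1.49) × 5680×10^-6 = 1.838×10^-4 mol/L
α₀ = 1/(1 + K1/[H⁺] + K1K2/[H⁺]²) = 1/(1 + 10^+1.17 + 10^-1.53) = 0.06321
DIC = [CO2*]/α₀ = 1.838×10^-4 / 0.06321 = 2.908 mmol/L
CA = (α₁ + 2α₂)·DIC = (0.9349 + 2×0.001865) × 2.908 = 2.73 mmol/L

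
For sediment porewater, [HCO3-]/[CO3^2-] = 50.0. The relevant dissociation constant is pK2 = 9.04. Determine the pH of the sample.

From K2 = [H⁺][CO3^2-]/[HCO3-]:  pH = pK2 − log₁₀([HCO3-]/[CO3^2-])
log₁₀(50.0) = +1.699
pH = 9.04 − (+1.699) = 7.34

pH = 7.34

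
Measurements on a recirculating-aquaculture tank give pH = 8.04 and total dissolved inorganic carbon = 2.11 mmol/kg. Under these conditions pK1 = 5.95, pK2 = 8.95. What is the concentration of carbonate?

[CO3²⁻] = 0.229 mmol/kg

α₂ = 1 / (1 + [H⁺]/K2 + [H⁺]²/(K1K2)) = 1 / (1 + 10^+0.91 + 10^-1.18)
   = 1 / (1 + 8.1283 + 0.066069) = 1/9.1944 = 0.1088
[CO3²⁻] = α₂ × DIC = 0.1088 × 2.11 = 0.229 mmol/kg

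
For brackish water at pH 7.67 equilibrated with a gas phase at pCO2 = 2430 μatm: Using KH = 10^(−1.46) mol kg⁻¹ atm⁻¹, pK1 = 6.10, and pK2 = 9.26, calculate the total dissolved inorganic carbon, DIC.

[CO2*] = KH · pCO2 = 10^(−1.46) × 2430×10^-6 = 8.426×10^-5 mol/kg
α₀ = 1/(1 + K1/[H⁺] + K1K2/[H⁺]²) = 1/(1 + 10^+1.57 + 10^-0.02) = 0.02557
DIC = [CO2*]/α₀ = 8.426×10^-5 / 0.02557 = 3.30 mmol/kg

DIC = 3.30 mmol/kg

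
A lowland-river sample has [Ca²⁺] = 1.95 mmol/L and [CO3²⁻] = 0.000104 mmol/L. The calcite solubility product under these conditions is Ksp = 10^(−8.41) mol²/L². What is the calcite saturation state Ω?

Ksp = 10^(−8.41) = 3.890×10^-9
Ω = [Ca²⁺][CO3²⁻]/Ksp = (1.95×10^-3)(0.000104×10^-3) / 3.890×10^-9 = 0.0521

Ω = 0.0521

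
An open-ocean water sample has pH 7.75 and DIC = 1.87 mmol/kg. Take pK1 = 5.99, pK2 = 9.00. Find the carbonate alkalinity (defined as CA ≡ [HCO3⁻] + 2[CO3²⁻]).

CA = [HCO3⁻] + 2[CO3²⁻] = (α₁ + 2α₂)·DIC
At pH 7.75: [H⁺]/K1 = 10^-1.76 = 0.017378, K2/[H⁺] = 10^-1.25 = 0.056234
α₁ = 1/(1 + 0.017378 + 0.056234) = 1/1.0736 = 0.9314; α₂ = α₁·K2/[H⁺] = 0.05238
α₁ + 2α₂ = 1.0362
CA = 1.0362 × 1.87 = 1.94 mmol/kg

CA = 1.94 mmol/kg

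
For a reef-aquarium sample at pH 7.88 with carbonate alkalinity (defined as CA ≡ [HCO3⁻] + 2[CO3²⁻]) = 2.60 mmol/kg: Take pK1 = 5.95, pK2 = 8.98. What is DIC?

DIC = 2.45 mmol/kg

CA = [HCO3⁻] + 2[CO3²⁻] = (α₁ + 2α₂)·DIC
At pH 7.88: [H⁺]/K1 = 10^-1.93 = 0.011749, K2/[H⁺] = 10^-1.10 = 0.079433
α₁ = 1/(1 + 0.011749 + 0.079433) = 1/1.0912 = 0.9164; α₂ = α₁·K2/[H⁺] = 0.07280
α₁ + 2α₂ = 1.0620
DIC = CA / (α₁ + 2α₂) = 2.60 / 1.0620 = 2.45 mmol/kg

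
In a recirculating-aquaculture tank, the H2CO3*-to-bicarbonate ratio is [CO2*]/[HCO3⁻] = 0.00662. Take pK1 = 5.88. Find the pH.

pH = 8.06

From K1 = [H⁺][HCO3⁻]/[CO2*]:  pH = pK1 − log₁₀([CO2*]/[HCO3⁻])
log₁₀(0.00662) = -2.179
pH = 5.88 − (-2.179) = 8.06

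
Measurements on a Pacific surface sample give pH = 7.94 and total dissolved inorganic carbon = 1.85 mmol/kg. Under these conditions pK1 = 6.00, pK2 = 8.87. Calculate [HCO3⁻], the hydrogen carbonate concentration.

α₁ = 1 / (1 + [H⁺]/K1 + K2/[H⁺]) = 1 / (1 + 10^-1.94 + 10^-0.93)
   = 1 / (1 + 0.011482 + 0.11749) = 1/1.1290 = 0.8858
[HCO3⁻] = α₁ × DIC = 0.8858 × 1.85 = 1.64 mmol/kg

[HCO3⁻] = 1.64 mmol/kg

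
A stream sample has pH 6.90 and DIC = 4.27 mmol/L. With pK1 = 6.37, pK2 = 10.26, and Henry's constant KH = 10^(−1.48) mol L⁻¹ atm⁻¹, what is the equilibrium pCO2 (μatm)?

pCO2 = 2.94×10^4 μatm

α₀ = 1 / (1 + K1/[H⁺] + K1K2/[H⁺]²) = 1 / (1 + 10^+0.53 + 10^-2.83)
   = 1 / (1 + 3.3884 + 0.0014791) = 1/4.3899 = 0.2278
[CO2*] = α₀ × DIC = 0.2278 × 4.27 = 0.9727 mmol/L
pCO2 = [CO2*]/KH = 9.727×10^-4 / 3.311×10^-2 = 2.94×10^4 μatm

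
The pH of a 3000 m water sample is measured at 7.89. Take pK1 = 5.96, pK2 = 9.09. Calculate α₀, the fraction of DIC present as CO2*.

α₀ = 0.0109

α₀ = 1 / (1 + K1/[H⁺] + K1K2/[H⁺]²) = 1 / (1 + 10^+1.93 + 10^+0.73)
   = 1 / (1 + 85.114 + 5.3703) = 1/91.484 = 0.01093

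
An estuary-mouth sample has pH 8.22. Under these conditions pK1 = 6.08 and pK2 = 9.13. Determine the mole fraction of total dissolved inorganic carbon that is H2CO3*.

α₀ = 0.00641

α₀ = 1 / (1 + K1/[H⁺] + K1K2/[H⁺]²) = 1 / (1 + 10^+2.14 + 10^+1.23)
   = 1 / (1 + 138.04 + 16.982) = 1/156.02 = 0.006409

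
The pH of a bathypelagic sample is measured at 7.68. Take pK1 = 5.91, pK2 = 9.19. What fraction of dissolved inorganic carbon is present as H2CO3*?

α₀ = 1 / (1 + K1/[H⁺] + K1K2/[H⁺]²) = 1 / (1 + 10^+1.77 + 10^+0.26)
   = 1 / (1 + 58.884 + 1.8197) = 1/61.704 = 0.01621

α₀ = 0.0162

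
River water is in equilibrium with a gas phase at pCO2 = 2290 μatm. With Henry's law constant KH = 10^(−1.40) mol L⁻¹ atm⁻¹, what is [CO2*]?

[CO2*] = 91.2 μmol/L

KH = 10^(−1.40) = 3.981×10^-2 mol L⁻¹ atm⁻¹
[CO2*] = KH · pCO2 = 3.981×10^-2 × 2290×10^-6 atm = 9.12×10^-5 mol/L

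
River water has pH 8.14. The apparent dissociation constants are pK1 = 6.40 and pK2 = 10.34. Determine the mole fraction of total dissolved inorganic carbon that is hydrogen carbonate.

α₁ = 1 / (1 + [H⁺]/K1 + K2/[H⁺]) = 1 / (1 + 10^-1.74 + 10^-2.20)
   = 1 / (1 + 0.018197 + 0.0063096) = 1/1.0245 = 0.9761

α₁ = 0.976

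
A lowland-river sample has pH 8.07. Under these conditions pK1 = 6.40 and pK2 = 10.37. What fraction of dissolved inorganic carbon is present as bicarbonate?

α₁ = 0.974

α₁ = 1 / (1 + [H⁺]/K1 + K2/[H⁺]) = 1 / (1 + 10^-1.67 + 10^-2.30)
   = 1 / (1 + 0.021380 + 0.0050119) = 1/1.0264 = 0.9743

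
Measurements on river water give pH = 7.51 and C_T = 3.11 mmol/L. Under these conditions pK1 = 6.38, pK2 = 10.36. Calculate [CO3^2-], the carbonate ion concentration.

α₂ = 1 / (1 + [H⁺]/K2 + [H⁺]²/(K1K2)) = 1 / (1 + 10^+2.85 + 10^+1.72)
   = 1 / (1 + 707.95 + 52.481) = 1/761.43 = 0.001313
[CO3²⁻] = α₂ × DIC = 0.001313 × 3.11 = 0.00408 mmol/L = 4.08 μmol/L

[CO3²⁻] = 4.08 μmol/L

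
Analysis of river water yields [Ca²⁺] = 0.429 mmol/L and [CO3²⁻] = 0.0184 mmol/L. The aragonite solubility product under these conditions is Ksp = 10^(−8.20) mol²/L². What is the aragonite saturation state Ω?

Ksp = 10^(−8.20) = 6.310×10^-9
Ω = [Ca²⁺][CO3²⁻]/Ksp = (0.429×10^-3)(0.0184×10^-3) / 6.310×10^-9 = 1.25

Ω = 1.25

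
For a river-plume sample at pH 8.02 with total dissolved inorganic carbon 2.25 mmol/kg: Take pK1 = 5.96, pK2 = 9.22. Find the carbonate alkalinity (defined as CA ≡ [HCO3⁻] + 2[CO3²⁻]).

CA = 2.36 mmol/kg

CA = [HCO3⁻] + 2[CO3²⁻] = (α₁ + 2α₂)·DIC
At pH 8.02: [H⁺]/K1 = 10^-2.06 = 0.0087096, K2/[H⁺] = 10^-1.20 = 0.063096
α₁ = 1/(1 + 0.0087096 + 0.063096) = 1/1.0718 = 0.9330; α₂ = α₁·K2/[H⁺] = 0.05887
α₁ + 2α₂ = 1.0507
CA = 1.0507 × 2.25 = 2.36 mmol/kg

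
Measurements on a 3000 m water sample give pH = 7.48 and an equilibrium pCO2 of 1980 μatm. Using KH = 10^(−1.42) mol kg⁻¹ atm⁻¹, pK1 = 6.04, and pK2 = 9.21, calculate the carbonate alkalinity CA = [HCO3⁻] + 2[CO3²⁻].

[CO2*] = KH · pCO2 = 10^(−1.42) × 1980×10^-6 = 7.528×10^-5 mol/kg
α₀ = 1/(1 + K1/[H⁺] + K1K2/[H⁺]²) = 1/(1 + 10^+1.44 + 10^-0.29) = 0.03442
DIC = [CO2*]/α₀ = 7.528×10^-5 / 0.03442 = 2.187 mmol/kg
CA = (α₁ + 2α₂)·DIC = (0.9479 + 2×0.01765) × 2.187 = 2.15 mmol/kg

CA = 2.15 mmol/kg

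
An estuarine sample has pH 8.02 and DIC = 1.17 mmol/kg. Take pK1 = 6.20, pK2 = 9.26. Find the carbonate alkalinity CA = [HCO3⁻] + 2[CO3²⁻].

CA = [HCO3⁻] + 2[CO3²⁻] = (α₁ + 2α₂)·DIC
At pH 8.02: [H⁺]/K1 = 10^-1.82 = 0.015136, K2/[H⁺] = 10^-1.24 = 0.057544
α₁ = 1/(1 + 0.015136 + 0.057544) = 1/1.0727 = 0.9322; α₂ = α₁·K2/[H⁺] = 0.05365
α₁ + 2α₂ = 1.0395
CA = 1.0395 × 1.17 = 1.22 mmol/kg

CA = 1.22 mmol/kg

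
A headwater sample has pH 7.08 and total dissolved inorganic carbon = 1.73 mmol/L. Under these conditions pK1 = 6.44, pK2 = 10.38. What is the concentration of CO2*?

α₀ = 1 / (1 + K1/[H⁺] + K1K2/[H⁺]²) = 1 / (1 + 10^+0.64 + 10^-2.66)
   = 1 / (1 + 4.3652 + 0.0021878) = 1/5.3673 = 0.1863
[CO2*] = α₀ × DIC = 0.1863 × 1.73 = 0.322 mmol/L

[CO2*] = 0.322 mmol/L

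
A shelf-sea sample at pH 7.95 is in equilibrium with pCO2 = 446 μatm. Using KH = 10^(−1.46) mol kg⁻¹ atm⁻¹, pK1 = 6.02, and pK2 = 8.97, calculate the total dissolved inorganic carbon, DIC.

[CO2*] = KH · pCO2 = 10^(−1.46) × 446×10^-6 = 1.546×10^-5 mol/kg
α₀ = 1/(1 + K1/[H⁺] + K1K2/[H⁺]²) = 1/(1 + 10^+1.93 + 10^+0.91) = 0.01061
DIC = [CO2*]/α₀ = 1.546×10^-5 / 0.01061 = 1.46 mmol/kg

DIC = 1.46 mmol/kg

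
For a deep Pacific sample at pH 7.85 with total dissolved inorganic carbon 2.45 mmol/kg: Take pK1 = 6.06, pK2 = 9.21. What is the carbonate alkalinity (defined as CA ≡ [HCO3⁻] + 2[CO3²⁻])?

CA = [HCO3⁻] + 2[CO3²⁻] = (α₁ + 2α₂)·DIC
At pH 7.85: [H⁺]/K1 = 10^-1.79 = 0.016218, K2/[H⁺] = 10^-1.36 = 0.043652
α₁ = 1/(1 + 0.016218 + 0.043652) = 1/1.0599 = 0.9435; α₂ = α₁·K2/[H⁺] = 0.04119
α₁ + 2α₂ = 1.0259
CA = 1.0259 × 2.45 = 2.51 mmol/kg

CA = 2.51 mmol/kg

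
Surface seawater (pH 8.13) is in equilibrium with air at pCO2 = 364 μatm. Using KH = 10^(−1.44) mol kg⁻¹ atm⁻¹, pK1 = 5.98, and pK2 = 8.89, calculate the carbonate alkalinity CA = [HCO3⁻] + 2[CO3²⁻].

CA = 2.52 mmol/kg

[CO2*] = KH · pCO2 = 10^(−1.44) × 364×10^-6 = 1.322×10^-5 mol/kg
α₀ = 1/(1 + K1/[H⁺] + K1K2/[H⁺]²) = 1/(1 + 10^+2.15 + 10^+1.39) = 0.005995
DIC = [CO2*]/α₀ = 1.322×10^-5 / 0.005995 = 2.204 mmol/kg
CA = (α₁ + 2α₂)·DIC = (0.8468 + 2×0.1472) × 2.204 = 2.52 mmol/kg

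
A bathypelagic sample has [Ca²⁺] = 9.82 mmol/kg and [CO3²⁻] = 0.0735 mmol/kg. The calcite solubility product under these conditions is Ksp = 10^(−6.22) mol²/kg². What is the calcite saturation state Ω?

Ksp = 10^(−6.22) = 6.026×10^-7
Ω = [Ca²⁺][CO3²⁻]/Ksp = (9.82×10^-3)(0.0735×10^-3) / 6.026×10^-7 = 1.20

Ω = 1.20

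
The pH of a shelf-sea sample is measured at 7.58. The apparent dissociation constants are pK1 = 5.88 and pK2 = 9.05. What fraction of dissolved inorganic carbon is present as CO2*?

α₀ = 0.0189

α₀ = 1 / (1 + K1/[H⁺] + K1K2/[H⁺]²) = 1 / (1 + 10^+1.70 + 10^+0.23)
   = 1 / (1 + 50.119 + 1.6982) = 1/52.817 = 0.01893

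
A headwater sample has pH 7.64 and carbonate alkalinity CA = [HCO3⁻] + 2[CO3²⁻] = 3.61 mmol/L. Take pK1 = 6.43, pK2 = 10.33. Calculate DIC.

CA = [HCO3⁻] + 2[CO3²⁻] = (α₁ + 2α₂)·DIC
At pH 7.64: [H⁺]/K1 = 10^-1.21 = 0.061660, K2/[H⁺] = 10^-2.69 = 0.0020417
α₁ = 1/(1 + 0.061660 + 0.0020417) = 1/1.0637 = 0.9401; α₂ = α₁·K2/[H⁺] = 0.001919
α₁ + 2α₂ = 0.9440
DIC = CA / (α₁ + 2α₂) = 3.61 / 0.9440 = 3.82 mmol/L

DIC = 3.82 mmol/L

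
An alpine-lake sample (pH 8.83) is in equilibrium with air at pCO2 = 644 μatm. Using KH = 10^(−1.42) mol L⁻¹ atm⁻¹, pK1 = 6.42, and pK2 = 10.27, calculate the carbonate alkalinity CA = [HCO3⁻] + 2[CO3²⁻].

[CO2*] = KH · pCO2 = 10^(−1.42) × 644×10^-6 = 2.448×10^-5 mol/L
α₀ = 1/(1 + K1/[H⁺] + K1K2/[H⁺]²) = 1/(1 + 10^+2.41 + 10^+0.97) = 0.003740
DIC = [CO2*]/α₀ = 2.448×10^-5 / 0.003740 = 6.546 mmol/L
CA = (α₁ + 2α₂)·DIC = (0.9614 + 2×0.03490) × 6.546 = 6.75 mmol/L

CA = 6.75 mmol/L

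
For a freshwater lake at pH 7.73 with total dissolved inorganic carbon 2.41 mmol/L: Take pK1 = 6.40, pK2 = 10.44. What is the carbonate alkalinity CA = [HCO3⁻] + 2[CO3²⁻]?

CA = 2.31 mmol/L

CA = [HCO3⁻] + 2[CO3²⁻] = (α₁ + 2α₂)·DIC
At pH 7.73: [H⁺]/K1 = 10^-1.33 = 0.046774, K2/[H⁺] = 10^-2.71 = 0.0019498
α₁ = 1/(1 + 0.046774 + 0.0019498) = 1/1.0487 = 0.9535; α₂ = α₁·K2/[H⁺] = 0.001859
α₁ + 2α₂ = 0.9573
CA = 0.9573 × 2.41 = 2.31 mmol/L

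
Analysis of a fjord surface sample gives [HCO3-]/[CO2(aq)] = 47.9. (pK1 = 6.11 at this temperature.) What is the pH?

pH = 7.79

From K1 = [H⁺][HCO3-]/[CO2(aq)]:  pH = pK1 + log₁₀([HCO3-]/[CO2(aq)])
log₁₀(47.9) = +1.680
pH = 6.11 + (+1.680) = 7.79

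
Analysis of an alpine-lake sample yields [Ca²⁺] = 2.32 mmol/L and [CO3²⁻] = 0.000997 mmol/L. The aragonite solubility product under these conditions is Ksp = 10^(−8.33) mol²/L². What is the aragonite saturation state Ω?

Ω = 0.495

Ksp = 10^(−8.33) = 4.677×10^-9
Ω = [Ca²⁺][CO3²⁻]/Ksp = (2.32×10^-3)(0.000997×10^-3) / 4.677×10^-9 = 0.495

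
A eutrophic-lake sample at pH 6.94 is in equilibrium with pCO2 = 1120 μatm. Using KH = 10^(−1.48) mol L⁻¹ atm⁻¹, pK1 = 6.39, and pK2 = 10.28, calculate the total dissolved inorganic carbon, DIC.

DIC = 0.169 mmol/L

[CO2*] = KH · pCO2 = 10^(−1.48) × 1120×10^-6 = 3.709×10^-5 mol/L
α₀ = 1/(1 + K1/[H⁺] + K1K2/[H⁺]²) = 1/(1 + 10^+0.55 + 10^-2.79) = 0.2198
DIC = [CO2*]/α₀ = 3.709×10^-5 / 0.2198 = 0.169 mmol/L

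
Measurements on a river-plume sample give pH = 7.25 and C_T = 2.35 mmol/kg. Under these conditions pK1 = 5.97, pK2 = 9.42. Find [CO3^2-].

[CO3²⁻] = 15.0 μmol/kg

α₂ = 1 / (1 + [H⁺]/K2 + [H⁺]²/(K1K2)) = 1 / (1 + 10^+2.17 + 10^+0.89)
   = 1 / (1 + 147.91 + 7.7625) = 1/156.67 = 0.006383
[CO3²⁻] = α₂ × DIC = 0.006383 × 2.35 = 0.0150 mmol/kg = 15.0 μmol/kg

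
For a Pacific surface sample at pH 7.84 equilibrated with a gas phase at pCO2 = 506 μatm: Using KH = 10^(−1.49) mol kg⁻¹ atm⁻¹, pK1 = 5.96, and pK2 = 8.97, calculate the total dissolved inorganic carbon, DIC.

DIC = 1.35 mmol/kg

[CO2*] = KH · pCO2 = 10^(−1.49) × 506×10^-6 = 1.637×10^-5 mol/kg
α₀ = 1/(1 + K1/[H⁺] + K1K2/[H⁺]²) = 1/(1 + 10^+1.88 + 10^+0.75) = 0.01212
DIC = [CO2*]/α₀ = 1.637×10^-5 / 0.01212 = 1.35 mmol/kg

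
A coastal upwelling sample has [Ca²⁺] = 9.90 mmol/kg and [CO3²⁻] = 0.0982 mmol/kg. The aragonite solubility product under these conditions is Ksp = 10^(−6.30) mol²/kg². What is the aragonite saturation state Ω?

Ω = 1.94

Ksp = 10^(−6.30) = 5.012×10^-7
Ω = [Ca²⁺][CO3²⁻]/Ksp = (9.90×10^-3)(0.0982×10^-3) / 5.012×10^-7 = 1.94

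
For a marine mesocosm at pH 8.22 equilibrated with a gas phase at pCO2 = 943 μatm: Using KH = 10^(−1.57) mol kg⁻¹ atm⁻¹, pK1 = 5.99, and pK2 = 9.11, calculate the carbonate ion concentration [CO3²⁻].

[CO2*] = KH · pCO2 = 10^(−1.57) × 943×10^-6 = 2.538×10^-5 mol/kg
α₀ = 1/(1 + K1/[H⁺] + K1K2/[H⁺]²) = 1/(1 + 10^+2.23 + 10^+1.34) = 0.005189
DIC = [CO2*]/α₀ = 2.538×10^-5 / 0.005189 = 4.891 mmol/kg
[CO3²⁻] = α₂·DIC; α₂ = 0.1135, so [CO3²⁻] = 0.1135 × 4.891 = 0.555 mmol/kg

[CO3²⁻] = 0.555 mmol/kg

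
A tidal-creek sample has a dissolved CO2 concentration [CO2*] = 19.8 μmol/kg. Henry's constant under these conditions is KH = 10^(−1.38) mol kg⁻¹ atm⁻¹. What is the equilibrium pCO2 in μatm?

pCO2 = 475 μatm

KH = 10^(−1.38) = 4.169×10^-2 mol kg⁻¹ atm⁻¹
pCO2 = [CO2*]/KH = 19.8×10^-6 / 4.169×10^-2 = 4.75×10^-4 atm = 475 μatm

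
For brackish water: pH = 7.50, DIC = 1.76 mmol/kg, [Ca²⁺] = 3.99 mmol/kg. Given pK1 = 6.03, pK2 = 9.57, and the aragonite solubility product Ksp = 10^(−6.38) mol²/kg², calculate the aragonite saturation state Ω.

α₂ = 1 / (1 + [H⁺]/K2 + [H⁺]²/(K1K2)) = 1 / (1 + 10^+2.07 + 10^+0.60)
   = 1 / (1 + 117.49 + 3.9811) = 1/122.47 = 0.008165
[CO3²⁻] = α₂ × DIC = 0.008165 × 1.76 = 0.01437 mmol/kg = 14.37 μmol/kg
Ksp = 10^(−6.38) = 4.169×10^-7
Ω = [Ca²⁺][CO3²⁻]/Ksp = (3.99×10^-3)(1.437×10^-5) / 4.169×10^-7 = 0.138

Ω = 0.138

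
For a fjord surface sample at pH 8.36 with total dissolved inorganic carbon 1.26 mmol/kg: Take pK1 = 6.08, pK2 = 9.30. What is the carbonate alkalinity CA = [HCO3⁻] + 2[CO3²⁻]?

CA = 1.38 mmol/kg

CA = [HCO3⁻] + 2[CO3²⁻] = (α₁ + 2α₂)·DIC
At pH 8.36: [H⁺]/K1 = 10^-2.28 = 0.0052481, K2/[H⁺] = 10^-0.94 = 0.11482
α₁ = 1/(1 + 0.0052481 + 0.11482) = 1/1.1201 = 0.8928; α₂ = α₁·K2/[H⁺] = 0.1025
α₁ + 2α₂ = 1.0978
CA = 1.0978 × 1.26 = 1.38 mmol/kg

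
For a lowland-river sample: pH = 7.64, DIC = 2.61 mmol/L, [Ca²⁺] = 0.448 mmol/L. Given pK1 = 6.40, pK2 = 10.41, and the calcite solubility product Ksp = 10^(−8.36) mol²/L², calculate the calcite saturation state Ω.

α₂ = 1 / (1 + [H⁺]/K2 + [H⁺]²/(K1K2)) = 1 / (1 + 10^+2.77 + 10^+1.53)
   = 1 / (1 + 588.84 + 33.884) = 1/623.73 = 0.001603
[CO3²⁻] = α₂ × DIC = 0.001603 × 2.61 = 0.004185 mmol/L = 4.185 μmol/L
Ksp = 10^(−8.36) = 4.365×10^-9
Ω = [Ca²⁺][CO3²⁻]/Ksp = (0.448×10^-3)(4.185×10^-6) / 4.365×10^-9 = 0.429

Ω = 0.429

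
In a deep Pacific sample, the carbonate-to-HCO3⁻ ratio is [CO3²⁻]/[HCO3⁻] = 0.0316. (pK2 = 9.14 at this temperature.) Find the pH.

From K2 = [H⁺][CO3²⁻]/[HCO3⁻]:  pH = pK2 + log₁₀([CO3²⁻]/[HCO3⁻])
log₁₀(0.0316) = -1.500
pH = 9.14 + (-1.500) = 7.64

pH = 7.64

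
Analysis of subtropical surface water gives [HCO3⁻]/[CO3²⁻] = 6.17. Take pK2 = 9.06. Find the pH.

From K2 = [H⁺][CO3²⁻]/[HCO3⁻]:  pH = pK2 − log₁₀([HCO3⁻]/[CO3²⁻])
log₁₀(6.17) = +0.790
pH = 9.06 − (+0.790) = 8.27

pH = 8.27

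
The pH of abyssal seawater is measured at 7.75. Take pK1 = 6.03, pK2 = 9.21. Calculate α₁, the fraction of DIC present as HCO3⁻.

α₁ = 0.949

α₁ = 1 / (1 + [H⁺]/K1 + K2/[H⁺]) = 1 / (1 + 10^-1.72 + 10^-1.46)
   = 1 / (1 + 0.019055 + 0.034674) = 1/1.0537 = 0.9490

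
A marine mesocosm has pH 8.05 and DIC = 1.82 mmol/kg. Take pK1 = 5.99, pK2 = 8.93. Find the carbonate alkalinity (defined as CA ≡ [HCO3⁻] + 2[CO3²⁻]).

CA = 2.02 mmol/kg

CA = [HCO3⁻] + 2[CO3²⁻] = (α₁ + 2α₂)·DIC
At pH 8.05: [H⁺]/K1 = 10^-2.06 = 0.0087096, K2/[H⁺] = 10^-0.88 = 0.13183
α₁ = 1/(1 + 0.0087096 + 0.13183) = 1/1.1405 = 0.8768; α₂ = α₁·K2/[H⁺] = 0.1156
α₁ + 2α₂ = 1.1079
CA = 1.1079 × 1.82 = 2.02 mmol/kg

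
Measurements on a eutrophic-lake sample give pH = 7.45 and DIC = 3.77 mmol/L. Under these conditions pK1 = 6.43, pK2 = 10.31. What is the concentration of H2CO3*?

[CO2*] = 0.328 mmol/L

α₀ = 1 / (1 + K1/[H⁺] + K1K2/[H⁺]²) = 1 / (1 + 10^+1.02 + 10^-1.84)
   = 1 / (1 + 10.471 + 0.014454) = 1/11.486 = 0.08706
[CO2*] = α₀ × DIC = 0.08706 × 3.77 = 0.328 mmol/L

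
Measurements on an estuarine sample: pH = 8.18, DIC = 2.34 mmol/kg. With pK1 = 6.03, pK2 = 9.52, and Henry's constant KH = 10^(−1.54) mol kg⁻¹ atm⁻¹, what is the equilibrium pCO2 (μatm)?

pCO2 = 546 μatm

α₀ = 1 / (1 + K1/[H⁺] + K1K2/[H⁺]²) = 1 / (1 + 10^+2.15 + 10^+0.81)
   = 1 / (1 + 141.25 + 6.4565) = 1/148.71 = 0.006724
[CO2*] = α₀ × DIC = 0.006724 × 2.34 = 0.01574 mmol/kg = 15.74 μmol/kg
pCO2 = [CO2*]/KH = 1.574×10^-5 / 2.884×10^-2 = 546 μatm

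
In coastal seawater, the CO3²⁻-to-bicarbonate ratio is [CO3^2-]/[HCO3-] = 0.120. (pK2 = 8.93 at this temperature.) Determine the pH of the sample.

From K2 = [H⁺][CO3^2-]/[HCO3-]:  pH = pK2 + log₁₀([CO3^2-]/[HCO3-])
log₁₀(0.120) = -0.921
pH = 8.93 + (-0.921) = 8.01

pH = 8.01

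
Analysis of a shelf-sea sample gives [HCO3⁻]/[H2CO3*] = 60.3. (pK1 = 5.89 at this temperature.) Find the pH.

pH = 7.67

From K1 = [H⁺][HCO3⁻]/[H2CO3*]:  pH = pK1 + log₁₀([HCO3⁻]/[H2CO3*])
log₁₀(60.3) = +1.780
pH = 5.89 + (+1.780) = 7.67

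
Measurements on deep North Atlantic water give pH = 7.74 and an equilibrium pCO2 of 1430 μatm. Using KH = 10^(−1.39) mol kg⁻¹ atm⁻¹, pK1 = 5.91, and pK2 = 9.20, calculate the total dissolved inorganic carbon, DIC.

[CO2*] = KH · pCO2 = 10^(−1.39) × 1430×10^-6 = 5.826×10^-5 mol/kg
α₀ = 1/(1 + K1/[H⁺] + K1K2/[H⁺]²) = 1/(1 + 10^+1.83 + 10^+0.37) = 0.01409
DIC = [CO2*]/α₀ = 5.826×10^-5 / 0.01409 = 4.13 mmol/kg

DIC = 4.13 mmol/kg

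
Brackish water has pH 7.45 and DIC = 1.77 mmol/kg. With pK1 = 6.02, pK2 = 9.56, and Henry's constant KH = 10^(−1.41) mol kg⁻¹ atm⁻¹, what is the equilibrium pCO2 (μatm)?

α₀ = 1 / (1 + K1/[H⁺] + K1K2/[H⁺]²) = 1 / (1 + 10^+1.43 + 10^-0.68)
   = 1 / (1 + 26.915 + 0.20893) = 1/28.124 = 0.03556
[CO2*] = α₀ × DIC = 0.03556 × 1.77 = 0.06293 mmol/kg
pCO2 = [CO2*]/KH = 6.293×10^-5 / 3.890×10^-2 = 1620 μatm

pCO2 = 1620 μatm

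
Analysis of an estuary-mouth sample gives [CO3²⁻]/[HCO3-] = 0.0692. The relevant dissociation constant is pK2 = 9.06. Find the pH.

From K2 = [H⁺][CO3²⁻]/[HCO3-]:  pH = pK2 + log₁₀([CO3²⁻]/[HCO3-])
log₁₀(0.0692) = -1.160
pH = 9.06 + (-1.160) = 7.90

pH = 7.90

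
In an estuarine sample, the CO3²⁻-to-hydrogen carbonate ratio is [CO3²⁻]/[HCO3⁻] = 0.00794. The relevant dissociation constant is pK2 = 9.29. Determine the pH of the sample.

From K2 = [H⁺][CO3²⁻]/[HCO3⁻]:  pH = pK2 + log₁₀([CO3²⁻]/[HCO3⁻])
log₁₀(0.00794) = -2.100
pH = 9.29 + (-2.100) = 7.19

pH = 7.19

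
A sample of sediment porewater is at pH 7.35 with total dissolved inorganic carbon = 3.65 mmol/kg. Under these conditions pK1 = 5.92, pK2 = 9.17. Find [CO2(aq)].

[CO2*] = 0.129 mmol/kg

α₀ = 1 / (1 + K1/[H⁺] + K1K2/[H⁺]²) = 1 / (1 + 10^+1.43 + 10^-0.39)
   = 1 / (1 + 26.915 + 0.40738) = 1/28.323 = 0.03531
[CO2*] = α₀ × DIC = 0.03531 × 3.65 = 0.129 mmol/kg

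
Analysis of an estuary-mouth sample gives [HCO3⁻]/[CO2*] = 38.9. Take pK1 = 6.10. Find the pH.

From K1 = [H⁺][HCO3⁻]/[CO2*]:  pH = pK1 + log₁₀([HCO3⁻]/[CO2*])
log₁₀(38.9) = +1.590
pH = 6.10 + (+1.590) = 7.69

pH = 7.69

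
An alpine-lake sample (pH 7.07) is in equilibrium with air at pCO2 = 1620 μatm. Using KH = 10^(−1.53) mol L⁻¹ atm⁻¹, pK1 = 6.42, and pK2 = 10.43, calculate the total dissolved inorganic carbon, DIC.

[CO2*] = KH · pCO2 = 10^(−1.53) × 1620×10^-6 = 4.781×10^-5 mol/L
α₀ = 1/(1 + K1/[H⁺] + K1K2/[H⁺]²) = 1/(1 + 10^+0.65 + 10^-2.71) = 0.1829
DIC = [CO2*]/α₀ = 4.781×10^-5 / 0.1829 = 0.261 mmol/L

DIC = 0.261 mmol/L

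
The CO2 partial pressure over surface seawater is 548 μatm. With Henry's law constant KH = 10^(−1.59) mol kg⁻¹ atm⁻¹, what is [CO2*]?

[CO2*] = 14.1 μmol/kg

KH = 10^(−1.59) = 2.570×10^-2 mol kg⁻¹ atm⁻¹
[CO2*] = KH · pCO2 = 2.570×10^-2 × 548×10^-6 atm = 1.41×10^-5 mol/kg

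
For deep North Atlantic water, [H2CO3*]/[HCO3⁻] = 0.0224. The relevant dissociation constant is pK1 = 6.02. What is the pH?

pH = 7.67

From K1 = [H⁺][HCO3⁻]/[H2CO3*]:  pH = pK1 − log₁₀([H2CO3*]/[HCO3⁻])
log₁₀(0.0224) = -1.650
pH = 6.02 − (-1.650) = 7.67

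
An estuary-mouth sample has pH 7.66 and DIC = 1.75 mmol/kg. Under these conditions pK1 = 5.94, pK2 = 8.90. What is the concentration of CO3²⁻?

[CO3²⁻] = 0.0935 mmol/kg

α₂ = 1 / (1 + [H⁺]/K2 + [H⁺]²/(K1K2)) = 1 / (1 + 10^+1.24 + 10^-0.48)
   = 1 / (1 + 17.378 + 0.33113) = 1/18.709 = 0.05345
[CO3²⁻] = α₂ × DIC = 0.05345 × 1.75 = 0.0935 mmol/kg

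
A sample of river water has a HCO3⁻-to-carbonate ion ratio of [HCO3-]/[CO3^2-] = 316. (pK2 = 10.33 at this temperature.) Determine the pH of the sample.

From K2 = [H⁺][CO3^2-]/[HCO3-]:  pH = pK2 − log₁₀([HCO3-]/[CO3^2-])
log₁₀(316) = +2.500
pH = 10.33 − (+2.500) = 7.83

pH = 7.83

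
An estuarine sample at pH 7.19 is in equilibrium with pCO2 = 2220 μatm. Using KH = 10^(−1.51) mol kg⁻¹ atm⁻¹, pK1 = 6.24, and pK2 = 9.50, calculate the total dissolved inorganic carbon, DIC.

DIC = 0.683 mmol/kg

[CO2*] = KH · pCO2 = 10^(−1.51) × 2220×10^-6 = 6.860×10^-5 mol/kg
α₀ = 1/(1 + K1/[H⁺] + K1K2/[H⁺]²) = 1/(1 + 10^+0.95 + 10^-1.36) = 0.1004
DIC = [CO2*]/α₀ = 6.860×10^-5 / 0.1004 = 0.683 mmol/kg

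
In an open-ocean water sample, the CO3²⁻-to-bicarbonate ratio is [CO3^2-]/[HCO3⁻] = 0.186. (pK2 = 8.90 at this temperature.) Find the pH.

pH = 8.17

From K2 = [H⁺][CO3^2-]/[HCO3⁻]:  pH = pK2 + log₁₀([CO3^2-]/[HCO3⁻])
log₁₀(0.186) = -0.730
pH = 8.90 + (-0.730) = 8.17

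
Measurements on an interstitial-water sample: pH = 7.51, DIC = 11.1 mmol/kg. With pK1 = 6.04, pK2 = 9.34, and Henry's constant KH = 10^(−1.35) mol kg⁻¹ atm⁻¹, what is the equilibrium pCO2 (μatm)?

pCO2 = 8030 μatm

α₀ = 1 / (1 + K1/[H⁺] + K1K2/[H⁺]²) = 1 / (1 + 10^+1.47 + 10^-0.36)
   = 1 / (1 + 29.512 + 0.43652) = 1/30.949 = 0.03231
[CO2*] = α₀ × DIC = 0.03231 × 11.1 = 0.3587 mmol/kg
pCO2 = [CO2*]/KH = 3.587×10^-4 / 4.467×10^-2 = 8030 μatm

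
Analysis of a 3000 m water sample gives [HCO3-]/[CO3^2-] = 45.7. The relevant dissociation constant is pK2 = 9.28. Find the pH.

From K2 = [H⁺][CO3^2-]/[HCO3-]:  pH = pK2 − log₁₀([HCO3-]/[CO3^2-])
log₁₀(45.7) = +1.660
pH = 9.28 − (+1.660) = 7.62

pH = 7.62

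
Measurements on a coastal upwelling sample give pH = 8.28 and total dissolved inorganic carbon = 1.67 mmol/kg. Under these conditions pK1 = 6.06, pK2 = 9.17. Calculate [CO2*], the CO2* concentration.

α₀ = 1 / (1 + K1/[H⁺] + K1K2/[H⁺]²) = 1 / (1 + 10^+2.22 + 10^+1.33)
   = 1 / (1 + 165.96 + 21.380) = 1/188.34 = 0.005310
[CO2*] = α₀ × DIC = 0.005310 × 1.67 = 0.00887 mmol/kg = 8.87 μmol/kg

[CO2*] = 8.87 μmol/kg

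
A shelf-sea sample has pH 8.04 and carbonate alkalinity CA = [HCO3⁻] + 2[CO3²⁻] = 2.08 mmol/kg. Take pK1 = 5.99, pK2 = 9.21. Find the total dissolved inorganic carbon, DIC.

CA = [HCO3⁻] + 2[CO3²⁻] = (α₁ + 2α₂)·DIC
At pH 8.04: [H⁺]/K1 = 10^-2.05 = 0.0089125, K2/[H⁺] = 10^-1.17 = 0.067608
α₁ = 1/(1 + 0.0089125 + 0.067608) = 1/1.0765 = 0.9289; α₂ = α₁·K2/[H⁺] = 0.06280
α₁ + 2α₂ = 1.0545
DIC = CA / (α₁ + 2α₂) = 2.08 / 1.0545 = 1.97 mmol/kg

DIC = 1.97 mmol/kg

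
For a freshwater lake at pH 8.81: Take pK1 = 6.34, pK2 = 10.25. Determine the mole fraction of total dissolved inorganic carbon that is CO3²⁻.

α₂ = 1 / (1 + [H⁺]/K2 + [H⁺]²/(K1K2)) = 1 / (1 + 10^+1.44 + 10^-1.03)
   = 1 / (1 + 27.542 + 0.093325) = 1/28.636 = 0.03492

α₂ = 0.0349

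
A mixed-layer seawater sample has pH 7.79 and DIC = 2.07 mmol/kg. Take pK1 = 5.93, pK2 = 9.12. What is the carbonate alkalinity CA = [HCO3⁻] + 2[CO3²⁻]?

CA = [HCO3⁻] + 2[CO3²⁻] = (α₁ + 2α₂)·DIC
At pH 7.79: [H⁺]/K1 = 10^-1.86 = 0.013804, K2/[H⁺] = 10^-1.33 = 0.046774
α₁ = 1/(1 + 0.013804 + 0.046774) = 1/1.0606 = 0.9429; α₂ = α₁·K2/[H⁺] = 0.04410
α₁ + 2α₂ = 1.0311
CA = 1.0311 × 2.07 = 2.13 mmol/kg

CA = 2.13 mmol/kg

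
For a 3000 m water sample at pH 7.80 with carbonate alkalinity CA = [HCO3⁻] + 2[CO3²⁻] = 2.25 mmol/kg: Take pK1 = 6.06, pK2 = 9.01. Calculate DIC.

CA = [HCO3⁻] + 2[CO3²⁻] = (α₁ + 2α₂)·DIC
At pH 7.80: [H⁺]/K1 = 10^-1.74 = 0.018197, K2/[H⁺] = 10^-1.21 = 0.061660
α₁ = 1/(1 + 0.018197 + 0.061660) = 1/1.0799 = 0.9260; α₂ = α₁·K2/[H⁺] = 0.05710
α₁ + 2α₂ = 1.0402
DIC = CA / (α₁ + 2α₂) = 2.25 / 1.0402 = 2.16 mmol/kg

DIC = 2.16 mmol/kg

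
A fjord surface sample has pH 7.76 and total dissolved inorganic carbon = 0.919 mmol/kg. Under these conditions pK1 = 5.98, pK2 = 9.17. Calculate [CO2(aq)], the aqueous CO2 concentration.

[CO2*] = 14.4 μmol/kg

α₀ = 1 / (1 + K1/[H⁺] + K1K2/[H⁺]²) = 1 / (1 + 10^+1.78 + 10^+0.37)
   = 1 / (1 + 60.256 + 2.3442) = 1/63.600 = 0.01572
[CO2*] = α₀ × DIC = 0.01572 × 0.919 = 0.0144 mmol/kg = 14.4 μmol/kg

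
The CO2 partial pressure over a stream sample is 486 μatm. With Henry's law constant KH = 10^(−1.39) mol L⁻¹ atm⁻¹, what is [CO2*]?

KH = 10^(−1.39) = 4.074×10^-2 mol L⁻¹ atm⁻¹
[CO2*] = KH · pCO2 = 4.074×10^-2 × 486×10^-6 atm = 1.98×10^-5 mol/L

[CO2*] = 19.8 μmol/L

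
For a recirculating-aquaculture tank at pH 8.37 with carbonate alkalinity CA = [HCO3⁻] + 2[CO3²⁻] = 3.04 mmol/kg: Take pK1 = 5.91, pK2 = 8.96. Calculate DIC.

DIC = 2.53 mmol/kg

CA = [HCO3⁻] + 2[CO3²⁻] = (α₁ + 2α₂)·DIC
At pH 8.37: [H⁺]/K1 = 10^-2.46 = 0.0034674, K2/[H⁺] = 10^-0.59 = 0.25704
α₁ = 1/(1 + 0.0034674 + 0.25704) = 1/1.2605 = 0.7933; α₂ = α₁·K2/[H⁺] = 0.2039
α₁ + 2α₂ = 1.2012
DIC = CA / (α₁ + 2α₂) = 3.04 / 1.2012 = 2.53 mmol/kg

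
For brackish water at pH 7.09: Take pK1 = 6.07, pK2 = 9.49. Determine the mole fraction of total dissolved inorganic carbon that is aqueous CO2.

α₀ = 0.0869

α₀ = 1 / (1 + K1/[H⁺] + K1K2/[H⁺]²) = 1 / (1 + 10^+1.02 + 10^-1.38)
   = 1 / (1 + 10.471 + 0.041687) = 1/11.513 = 0.08686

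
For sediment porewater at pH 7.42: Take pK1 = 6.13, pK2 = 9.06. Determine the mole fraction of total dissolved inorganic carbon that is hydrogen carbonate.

α₁ = 1 / (1 + [H⁺]/K1 + K2/[H⁺]) = 1 / (1 + 10^-1.29 + 10^-1.64)
   = 1 / (1 + 0.051286 + 0.022909) = 1/1.0742 = 0.9309

α₁ = 0.931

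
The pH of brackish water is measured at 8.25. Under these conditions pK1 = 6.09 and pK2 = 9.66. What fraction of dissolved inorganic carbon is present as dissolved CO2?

α₀ = 0.00662

α₀ = 1 / (1 + K1/[H⁺] + K1K2/[H⁺]²) = 1 / (1 + 10^+2.16 + 10^+0.75)
   = 1 / (1 + 144.54 + 5.6234) = 1/151.17 = 0.006615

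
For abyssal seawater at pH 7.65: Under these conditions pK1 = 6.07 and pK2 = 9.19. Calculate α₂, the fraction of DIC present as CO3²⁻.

α₂ = 0.0273

α₂ = 1 / (1 + [H⁺]/K2 + [H⁺]²/(K1K2)) = 1 / (1 + 10^+1.54 + 10^-0.04)
   = 1 / (1 + 34.674 + 0.91201) = 1/36.586 = 0.02733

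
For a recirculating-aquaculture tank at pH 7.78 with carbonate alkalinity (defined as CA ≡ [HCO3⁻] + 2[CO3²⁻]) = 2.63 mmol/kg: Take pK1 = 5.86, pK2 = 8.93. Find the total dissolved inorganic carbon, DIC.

CA = [HCO3⁻] + 2[CO3²⁻] = (α₁ + 2α₂)·DIC
At pH 7.78: [H⁺]/K1 = 10^-1.92 = 0.012023, K2/[H⁺] = 10^-1.15 = 0.070795
α₁ = 1/(1 + 0.012023 + 0.070795) = 1/1.0828 = 0.9235; α₂ = α₁·K2/[H⁺] = 0.06538
α₁ + 2α₂ = 1.0543
DIC = CA / (α₁ + 2α₂) = 2.63 / 1.0543 = 2.49 mmol/kg

DIC = 2.49 mmol/kg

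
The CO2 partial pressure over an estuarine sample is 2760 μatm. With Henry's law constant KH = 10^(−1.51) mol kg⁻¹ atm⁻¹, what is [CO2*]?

[CO2*] = 85.3 μmol/kg

KH = 10^(−1.51) = 3.090×10^-2 mol kg⁻¹ atm⁻¹
[CO2*] = KH · pCO2 = 3.090×10^-2 × 2760×10^-6 atm = 8.53×10^-5 mol/kg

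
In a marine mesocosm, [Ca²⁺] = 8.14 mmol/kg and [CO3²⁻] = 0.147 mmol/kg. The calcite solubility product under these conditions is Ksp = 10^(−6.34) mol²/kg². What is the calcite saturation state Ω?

Ω = 2.62

Ksp = 10^(−6.34) = 4.571×10^-7
Ω = [Ca²⁺][CO3²⁻]/Ksp = (8.14×10^-3)(0.147×10^-3) / 4.571×10^-7 = 2.62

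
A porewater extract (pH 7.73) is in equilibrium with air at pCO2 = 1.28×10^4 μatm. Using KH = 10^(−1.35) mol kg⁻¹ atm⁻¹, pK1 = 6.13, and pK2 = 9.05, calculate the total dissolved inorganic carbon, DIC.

DIC = 24.4 mmol/kg

[CO2*] = KH · pCO2 = 10^(−1.35) × 1.28×10^4×10^-6 = 5.718×10^-4 mol/kg
α₀ = 1/(1 + K1/[H⁺] + K1K2/[H⁺]²) = 1/(1 + 10^+1.60 + 10^+0.28) = 0.02341
DIC = [CO2*]/α₀ = 5.718×10^-4 / 0.02341 = 24.4 mmol/kg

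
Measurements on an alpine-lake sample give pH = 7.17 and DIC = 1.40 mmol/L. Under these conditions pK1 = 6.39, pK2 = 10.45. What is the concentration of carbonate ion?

α₂ = 1 / (1 + [H⁺]/K2 + [H⁺]²/(K1K2)) = 1 / (1 + 10^+3.28 + 10^+2.50)
   = 1 / (1 + 1905.5 + 316.23) = 1/2222.7 = 0.0004499
[CO3²⁻] = α₂ × DIC = 0.0004499 × 1.40 = 0.000630 mmol/L = 0.630 μmol/L

[CO3²⁻] = 0.630 μmol/L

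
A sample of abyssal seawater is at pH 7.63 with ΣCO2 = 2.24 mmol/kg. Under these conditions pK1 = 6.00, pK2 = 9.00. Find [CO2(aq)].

[CO2*] = 0.0493 mmol/kg

α₀ = 1 / (1 + K1/[H⁺] + K1K2/[H⁺]²) = 1 / (1 + 10^+1.63 + 10^+0.26)
   = 1 / (1 + 42.658 + 1.8197) = 1/45.478 = 0.02199
[CO2*] = α₀ × DIC = 0.02199 × 2.24 = 0.0493 mmol/kg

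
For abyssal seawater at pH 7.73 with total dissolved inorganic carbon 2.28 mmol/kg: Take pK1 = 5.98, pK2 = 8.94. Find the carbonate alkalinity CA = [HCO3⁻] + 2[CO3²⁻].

CA = [HCO3⁻] + 2[CO3²⁻] = (α₁ + 2α₂)·DIC
At pH 7.73: [H⁺]/K1 = 10^-1.75 = 0.017783, K2/[H⁺] = 10^-1.21 = 0.061660
α₁ = 1/(1 + 0.017783 + 0.061660) = 1/1.0794 = 0.9264; α₂ = α₁·K2/[H⁺] = 0.05712
α₁ + 2α₂ = 1.0406
CA = 1.0406 × 2.28 = 2.37 mmol/kg

CA = 2.37 mmol/kg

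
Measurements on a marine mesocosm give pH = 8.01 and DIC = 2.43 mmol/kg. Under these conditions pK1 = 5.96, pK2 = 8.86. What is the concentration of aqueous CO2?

α₀ = 1 / (1 + K1/[H⁺] + K1K2/[H⁺]²) = 1 / (1 + 10^+2.05 + 10^+1.20)
   = 1 / (1 + 112.20 + 15.849) = 1/129.05 = 0.007749
[CO2*] = α₀ × DIC = 0.007749 × 2.43 = 0.0188 mmol/kg = 18.8 μmol/kg

[CO2*] = 18.8 μmol/kg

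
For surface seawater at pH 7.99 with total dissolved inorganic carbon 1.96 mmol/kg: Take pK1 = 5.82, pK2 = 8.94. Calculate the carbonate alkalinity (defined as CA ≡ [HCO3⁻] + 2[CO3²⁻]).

CA = 2.14 mmol/kg

CA = [HCO3⁻] + 2[CO3²⁻] = (α₁ + 2α₂)·DIC
At pH 7.99: [H⁺]/K1 = 10^-2.17 = 0.0067608, K2/[H⁺] = 10^-0.95 = 0.11220
α₁ = 1/(1 + 0.0067608 + 0.11220) = 1/1.1190 = 0.8937; α₂ = α₁·K2/[H⁺] = 0.1003
α₁ + 2α₂ = 1.0942
CA = 1.0942 × 1.96 = 2.14 mmol/kg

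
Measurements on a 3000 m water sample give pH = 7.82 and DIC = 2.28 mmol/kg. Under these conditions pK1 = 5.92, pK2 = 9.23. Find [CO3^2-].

α₂ = 1 / (1 + [H⁺]/K2 + [H⁺]²/(K1K2)) = 1 / (1 + 10^+1.41 + 10^-0.49)
   = 1 / (1 + 25.704 + 0.32359) = 1/27.028 = 0.03700
[CO3²⁻] = α₂ × DIC = 0.03700 × 2.28 = 0.0844 mmol/kg

[CO3²⁻] = 0.0844 mmol/kg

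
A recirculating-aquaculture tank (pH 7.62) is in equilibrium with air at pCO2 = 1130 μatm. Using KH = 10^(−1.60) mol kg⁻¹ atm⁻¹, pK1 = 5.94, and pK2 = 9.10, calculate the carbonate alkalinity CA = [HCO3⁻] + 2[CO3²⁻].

CA = 1.45 mmol/kg

[CO2*] = KH · pCO2 = 10^(−1.60) × 1130×10^-6 = 2.838×10^-5 mol/kg
α₀ = 1/(1 + K1/[H⁺] + K1K2/[H⁺]²) = 1/(1 + 10^+1.68 + 10^+0.20) = 0.01982
DIC = [CO2*]/α₀ = 2.838×10^-5 / 0.01982 = 1.432 mmol/kg
CA = (α₁ + 2α₂)·DIC = (0.9488 + 2×0.03142) × 1.432 = 1.45 mmol/kg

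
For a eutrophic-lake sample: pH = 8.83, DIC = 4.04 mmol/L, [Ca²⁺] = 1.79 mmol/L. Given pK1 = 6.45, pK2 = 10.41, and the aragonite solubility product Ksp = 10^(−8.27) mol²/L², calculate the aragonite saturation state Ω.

α₂ = 1 / (1 + [H⁺]/K2 + [H⁺]²/(K1K2)) = 1 / (1 + 10^+1.58 + 10^-0.80)
   = 1 / (1 + 38.019 + 0.15849) = 1/39.177 = 0.02552
[CO3²⁻] = α₂ × DIC = 0.02552 × 4.04 = 0.1031 mmol/L
Ksp = 10^(−8.27) = 5.370×10^-9
Ω = [Ca²⁺][CO3²⁻]/Ksp = (1.79×10^-3)(1.031×10^-4) / 5.370×10^-9 = 34.4

Ω = 34.4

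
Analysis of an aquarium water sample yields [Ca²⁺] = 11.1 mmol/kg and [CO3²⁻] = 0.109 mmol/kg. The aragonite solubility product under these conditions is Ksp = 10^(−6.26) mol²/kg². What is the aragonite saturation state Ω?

Ksp = 10^(−6.26) = 5.495×10^-7
Ω = [Ca²⁺][CO3²⁻]/Ksp = (11.1×10^-3)(0.109×10^-3) / 5.495×10^-7 = 2.20

Ω = 2.20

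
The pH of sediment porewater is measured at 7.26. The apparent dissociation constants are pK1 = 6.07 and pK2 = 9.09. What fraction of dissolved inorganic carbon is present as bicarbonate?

α₁ = 0.926

α₁ = 1 / (1 + [H⁺]/K1 + K2/[H⁺]) = 1 / (1 + 10^-1.19 + 10^-1.83)
   = 1 / (1 + 0.064565 + 0.014791) = 1/1.0794 = 0.9265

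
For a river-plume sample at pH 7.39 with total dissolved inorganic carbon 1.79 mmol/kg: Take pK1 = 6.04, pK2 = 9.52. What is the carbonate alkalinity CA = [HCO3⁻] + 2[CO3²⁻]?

CA = [HCO3⁻] + 2[CO3²⁻] = (α₁ + 2α₂)·DIC
At pH 7.39: [H⁺]/K1 = 10^-1.35 = 0.044668, K2/[H⁺] = 10^-2.13 = 0.0074131
α₁ = 1/(1 + 0.044668 + 0.0074131) = 1/1.0521 = 0.9505; α₂ = α₁·K2/[H⁺] = 0.007046
α₁ + 2α₂ = 0.9646
CA = 0.9646 × 1.79 = 1.73 mmol/kg

CA = 1.73 mmol/kg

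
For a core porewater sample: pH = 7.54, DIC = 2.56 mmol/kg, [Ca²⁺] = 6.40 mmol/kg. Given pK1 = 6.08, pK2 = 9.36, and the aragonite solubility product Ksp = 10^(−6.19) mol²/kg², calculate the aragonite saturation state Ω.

α₂ = 1 / (1 + [H⁺]/K2 + [H⁺]²/(K1K2)) = 1 / (1 + 10^+1.82 + 10^+0.36)
   = 1 / (1 + 66.069 + 2.2909) = 1/69.360 = 0.01442
[CO3²⁻] = α₂ × DIC = 0.01442 × 2.56 = 0.03691 mmol/kg
Ksp = 10^(−6.19) = 6.457×10^-7
Ω = [Ca²⁺][CO3²⁻]/Ksp = (6.40×10^-3)(3.691×10^-5) / 6.457×10^-7 = 0.366

Ω = 0.366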